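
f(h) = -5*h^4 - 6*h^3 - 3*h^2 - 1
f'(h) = -20*h^3 - 18*h^2 - 6*h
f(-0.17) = -1.06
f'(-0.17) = 0.60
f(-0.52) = -1.33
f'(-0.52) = 1.06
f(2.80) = -463.56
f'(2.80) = -596.96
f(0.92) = -11.79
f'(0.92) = -36.33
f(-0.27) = -1.13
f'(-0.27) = 0.70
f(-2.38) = -97.53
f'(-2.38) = 181.95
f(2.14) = -178.40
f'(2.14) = -291.28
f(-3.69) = -667.38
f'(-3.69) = 781.92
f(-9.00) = -28675.00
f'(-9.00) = 13176.00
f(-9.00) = -28675.00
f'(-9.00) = 13176.00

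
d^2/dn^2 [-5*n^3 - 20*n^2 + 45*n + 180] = -30*n - 40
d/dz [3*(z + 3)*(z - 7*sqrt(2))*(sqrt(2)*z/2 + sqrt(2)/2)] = 9*sqrt(2)*z^2/2 - 42*z + 12*sqrt(2)*z - 84 + 9*sqrt(2)/2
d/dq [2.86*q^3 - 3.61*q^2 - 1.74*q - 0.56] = 8.58*q^2 - 7.22*q - 1.74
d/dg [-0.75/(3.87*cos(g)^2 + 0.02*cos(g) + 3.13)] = -(5.805*cos(g) + 0.015)*sin(g)/(3.87*cos(g)^2 + 0.02*cos(g) + 3.13)^2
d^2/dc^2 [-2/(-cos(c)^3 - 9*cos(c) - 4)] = 48*(3*(1 - cos(2*c))^3 - 22*(1 - cos(2*c))^2 + 104*cos(c) - 88*cos(2*c) + 24*cos(3*c) + 408)/(39*cos(c) + cos(3*c) + 16)^3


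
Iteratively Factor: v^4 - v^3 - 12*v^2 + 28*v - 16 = (v + 4)*(v^3 - 5*v^2 + 8*v - 4) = (v - 2)*(v + 4)*(v^2 - 3*v + 2) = (v - 2)*(v - 1)*(v + 4)*(v - 2)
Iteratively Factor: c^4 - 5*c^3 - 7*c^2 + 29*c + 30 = (c - 3)*(c^3 - 2*c^2 - 13*c - 10) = (c - 3)*(c + 2)*(c^2 - 4*c - 5) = (c - 3)*(c + 1)*(c + 2)*(c - 5)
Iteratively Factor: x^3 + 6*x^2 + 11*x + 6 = (x + 1)*(x^2 + 5*x + 6) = (x + 1)*(x + 2)*(x + 3)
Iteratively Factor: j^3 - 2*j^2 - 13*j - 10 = (j - 5)*(j^2 + 3*j + 2) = (j - 5)*(j + 1)*(j + 2)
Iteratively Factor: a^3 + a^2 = (a)*(a^2 + a) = a*(a + 1)*(a)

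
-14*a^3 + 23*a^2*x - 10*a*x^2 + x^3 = (-7*a + x)*(-2*a + x)*(-a + x)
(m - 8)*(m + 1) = m^2 - 7*m - 8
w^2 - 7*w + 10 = (w - 5)*(w - 2)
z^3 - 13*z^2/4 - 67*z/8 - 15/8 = (z - 5)*(z + 1/4)*(z + 3/2)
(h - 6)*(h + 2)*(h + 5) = h^3 + h^2 - 32*h - 60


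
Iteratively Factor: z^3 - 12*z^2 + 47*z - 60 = (z - 4)*(z^2 - 8*z + 15) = (z - 5)*(z - 4)*(z - 3)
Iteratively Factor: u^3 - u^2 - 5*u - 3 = (u + 1)*(u^2 - 2*u - 3) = (u - 3)*(u + 1)*(u + 1)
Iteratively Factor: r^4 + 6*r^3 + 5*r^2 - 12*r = (r + 4)*(r^3 + 2*r^2 - 3*r) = (r + 3)*(r + 4)*(r^2 - r) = (r - 1)*(r + 3)*(r + 4)*(r)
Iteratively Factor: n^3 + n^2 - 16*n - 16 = (n - 4)*(n^2 + 5*n + 4) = (n - 4)*(n + 4)*(n + 1)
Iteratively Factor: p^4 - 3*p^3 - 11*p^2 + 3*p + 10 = (p + 2)*(p^3 - 5*p^2 - p + 5) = (p - 1)*(p + 2)*(p^2 - 4*p - 5) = (p - 1)*(p + 1)*(p + 2)*(p - 5)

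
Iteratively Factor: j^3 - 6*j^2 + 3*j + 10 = (j - 2)*(j^2 - 4*j - 5) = (j - 2)*(j + 1)*(j - 5)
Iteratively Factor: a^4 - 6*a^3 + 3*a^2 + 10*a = (a - 5)*(a^3 - a^2 - 2*a) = (a - 5)*(a + 1)*(a^2 - 2*a) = a*(a - 5)*(a + 1)*(a - 2)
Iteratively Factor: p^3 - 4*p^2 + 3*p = (p)*(p^2 - 4*p + 3) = p*(p - 3)*(p - 1)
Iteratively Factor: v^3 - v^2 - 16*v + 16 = (v - 4)*(v^2 + 3*v - 4) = (v - 4)*(v + 4)*(v - 1)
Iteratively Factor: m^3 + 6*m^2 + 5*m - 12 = (m - 1)*(m^2 + 7*m + 12) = (m - 1)*(m + 4)*(m + 3)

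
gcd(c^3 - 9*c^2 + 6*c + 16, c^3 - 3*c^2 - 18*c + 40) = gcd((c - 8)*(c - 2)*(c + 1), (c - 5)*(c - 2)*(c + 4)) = c - 2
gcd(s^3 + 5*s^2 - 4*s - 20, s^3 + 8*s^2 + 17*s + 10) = s^2 + 7*s + 10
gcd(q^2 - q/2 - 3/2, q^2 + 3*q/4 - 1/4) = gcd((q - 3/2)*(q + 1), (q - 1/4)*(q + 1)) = q + 1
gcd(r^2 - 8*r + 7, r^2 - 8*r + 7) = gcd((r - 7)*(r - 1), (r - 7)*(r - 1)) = r^2 - 8*r + 7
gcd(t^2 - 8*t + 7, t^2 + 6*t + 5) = 1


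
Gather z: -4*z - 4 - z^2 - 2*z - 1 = -z^2 - 6*z - 5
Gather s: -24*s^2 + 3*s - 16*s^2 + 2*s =-40*s^2 + 5*s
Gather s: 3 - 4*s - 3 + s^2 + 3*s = s^2 - s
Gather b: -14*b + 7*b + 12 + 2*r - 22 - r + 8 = -7*b + r - 2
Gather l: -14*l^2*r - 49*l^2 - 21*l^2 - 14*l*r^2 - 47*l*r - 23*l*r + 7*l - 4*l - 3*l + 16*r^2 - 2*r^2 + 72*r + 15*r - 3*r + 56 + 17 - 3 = l^2*(-14*r - 70) + l*(-14*r^2 - 70*r) + 14*r^2 + 84*r + 70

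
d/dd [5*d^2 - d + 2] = 10*d - 1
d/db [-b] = -1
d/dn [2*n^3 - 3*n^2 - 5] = 6*n*(n - 1)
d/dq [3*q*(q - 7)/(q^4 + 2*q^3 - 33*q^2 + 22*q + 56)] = 3*(-2*q^5 + 19*q^4 + 28*q^3 - 209*q^2 + 112*q - 392)/(q^8 + 4*q^7 - 62*q^6 - 88*q^5 + 1289*q^4 - 1228*q^3 - 3212*q^2 + 2464*q + 3136)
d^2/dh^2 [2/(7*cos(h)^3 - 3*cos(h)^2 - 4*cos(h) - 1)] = 2*((5*cos(h) - 24*cos(2*h) + 63*cos(3*h))*(-7*cos(h)^3 + 3*cos(h)^2 + 4*cos(h) + 1)/4 - 2*(-21*cos(h)^2 + 6*cos(h) + 4)^2*sin(h)^2)/(-7*cos(h)^3 + 3*cos(h)^2 + 4*cos(h) + 1)^3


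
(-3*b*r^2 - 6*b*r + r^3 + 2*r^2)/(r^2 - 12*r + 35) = r*(-3*b*r - 6*b + r^2 + 2*r)/(r^2 - 12*r + 35)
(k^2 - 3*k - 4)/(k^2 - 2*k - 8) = (k + 1)/(k + 2)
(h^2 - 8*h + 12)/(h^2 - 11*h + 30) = (h - 2)/(h - 5)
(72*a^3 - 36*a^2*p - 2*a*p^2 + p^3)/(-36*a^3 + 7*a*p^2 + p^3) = (-6*a + p)/(3*a + p)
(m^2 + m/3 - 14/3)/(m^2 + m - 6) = (m + 7/3)/(m + 3)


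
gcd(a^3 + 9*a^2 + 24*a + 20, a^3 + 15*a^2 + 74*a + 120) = a + 5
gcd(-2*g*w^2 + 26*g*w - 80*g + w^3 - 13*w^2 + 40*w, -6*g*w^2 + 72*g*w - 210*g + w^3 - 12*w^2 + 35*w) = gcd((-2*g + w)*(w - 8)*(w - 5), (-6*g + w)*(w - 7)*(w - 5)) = w - 5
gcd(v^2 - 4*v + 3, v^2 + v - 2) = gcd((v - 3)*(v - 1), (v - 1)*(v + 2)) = v - 1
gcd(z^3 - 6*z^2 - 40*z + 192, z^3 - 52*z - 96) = z^2 - 2*z - 48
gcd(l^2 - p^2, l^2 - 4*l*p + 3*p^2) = -l + p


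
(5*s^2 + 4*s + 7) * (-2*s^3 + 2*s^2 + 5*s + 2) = -10*s^5 + 2*s^4 + 19*s^3 + 44*s^2 + 43*s + 14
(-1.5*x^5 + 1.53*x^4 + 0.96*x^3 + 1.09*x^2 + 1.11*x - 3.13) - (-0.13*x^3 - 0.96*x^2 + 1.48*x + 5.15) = -1.5*x^5 + 1.53*x^4 + 1.09*x^3 + 2.05*x^2 - 0.37*x - 8.28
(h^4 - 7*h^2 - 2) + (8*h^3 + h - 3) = h^4 + 8*h^3 - 7*h^2 + h - 5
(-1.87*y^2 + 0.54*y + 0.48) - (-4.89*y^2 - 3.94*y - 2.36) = 3.02*y^2 + 4.48*y + 2.84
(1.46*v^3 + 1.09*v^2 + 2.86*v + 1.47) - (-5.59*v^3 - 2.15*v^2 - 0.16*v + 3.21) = 7.05*v^3 + 3.24*v^2 + 3.02*v - 1.74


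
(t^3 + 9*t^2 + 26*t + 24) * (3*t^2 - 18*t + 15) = 3*t^5 + 9*t^4 - 69*t^3 - 261*t^2 - 42*t + 360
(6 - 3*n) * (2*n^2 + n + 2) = -6*n^3 + 9*n^2 + 12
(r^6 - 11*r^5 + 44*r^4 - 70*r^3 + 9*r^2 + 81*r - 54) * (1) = r^6 - 11*r^5 + 44*r^4 - 70*r^3 + 9*r^2 + 81*r - 54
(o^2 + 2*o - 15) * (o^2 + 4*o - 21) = o^4 + 6*o^3 - 28*o^2 - 102*o + 315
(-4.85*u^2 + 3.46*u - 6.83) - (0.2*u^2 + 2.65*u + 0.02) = -5.05*u^2 + 0.81*u - 6.85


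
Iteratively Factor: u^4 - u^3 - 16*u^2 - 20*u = (u + 2)*(u^3 - 3*u^2 - 10*u) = u*(u + 2)*(u^2 - 3*u - 10) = u*(u - 5)*(u + 2)*(u + 2)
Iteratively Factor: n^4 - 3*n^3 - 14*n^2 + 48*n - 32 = (n - 4)*(n^3 + n^2 - 10*n + 8) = (n - 4)*(n - 2)*(n^2 + 3*n - 4) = (n - 4)*(n - 2)*(n + 4)*(n - 1)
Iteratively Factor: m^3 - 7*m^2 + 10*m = (m)*(m^2 - 7*m + 10) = m*(m - 2)*(m - 5)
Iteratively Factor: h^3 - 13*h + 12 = (h - 1)*(h^2 + h - 12) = (h - 1)*(h + 4)*(h - 3)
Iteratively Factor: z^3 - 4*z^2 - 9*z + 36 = (z - 4)*(z^2 - 9) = (z - 4)*(z + 3)*(z - 3)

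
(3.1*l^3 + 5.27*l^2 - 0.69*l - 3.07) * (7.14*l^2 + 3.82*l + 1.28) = 22.134*l^5 + 49.4698*l^4 + 19.1728*l^3 - 17.81*l^2 - 12.6106*l - 3.9296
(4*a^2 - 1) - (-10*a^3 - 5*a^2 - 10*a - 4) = 10*a^3 + 9*a^2 + 10*a + 3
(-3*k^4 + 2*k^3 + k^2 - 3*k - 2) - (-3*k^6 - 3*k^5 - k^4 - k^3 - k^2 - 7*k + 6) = 3*k^6 + 3*k^5 - 2*k^4 + 3*k^3 + 2*k^2 + 4*k - 8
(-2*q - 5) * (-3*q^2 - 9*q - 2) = 6*q^3 + 33*q^2 + 49*q + 10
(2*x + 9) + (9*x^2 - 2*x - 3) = 9*x^2 + 6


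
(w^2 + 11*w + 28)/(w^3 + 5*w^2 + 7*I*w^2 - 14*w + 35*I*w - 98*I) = (w + 4)/(w^2 + w*(-2 + 7*I) - 14*I)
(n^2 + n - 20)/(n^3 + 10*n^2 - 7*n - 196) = (n + 5)/(n^2 + 14*n + 49)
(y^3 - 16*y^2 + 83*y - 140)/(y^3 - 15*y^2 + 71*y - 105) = (y - 4)/(y - 3)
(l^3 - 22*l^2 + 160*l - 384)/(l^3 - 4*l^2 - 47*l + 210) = (l^2 - 16*l + 64)/(l^2 + 2*l - 35)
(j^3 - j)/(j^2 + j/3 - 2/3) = 3*j*(j - 1)/(3*j - 2)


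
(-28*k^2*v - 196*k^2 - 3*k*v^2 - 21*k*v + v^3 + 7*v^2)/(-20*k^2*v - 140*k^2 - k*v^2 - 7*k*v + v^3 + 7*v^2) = (-7*k + v)/(-5*k + v)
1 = 1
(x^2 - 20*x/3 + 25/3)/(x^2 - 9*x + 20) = (x - 5/3)/(x - 4)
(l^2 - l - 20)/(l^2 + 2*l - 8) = (l - 5)/(l - 2)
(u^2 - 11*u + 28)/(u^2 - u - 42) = (u - 4)/(u + 6)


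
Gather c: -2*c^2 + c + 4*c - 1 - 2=-2*c^2 + 5*c - 3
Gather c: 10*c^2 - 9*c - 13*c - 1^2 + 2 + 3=10*c^2 - 22*c + 4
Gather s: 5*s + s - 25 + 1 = 6*s - 24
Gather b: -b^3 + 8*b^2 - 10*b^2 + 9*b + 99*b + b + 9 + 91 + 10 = -b^3 - 2*b^2 + 109*b + 110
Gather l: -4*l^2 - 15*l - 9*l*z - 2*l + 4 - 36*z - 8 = -4*l^2 + l*(-9*z - 17) - 36*z - 4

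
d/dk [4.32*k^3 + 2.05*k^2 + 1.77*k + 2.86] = 12.96*k^2 + 4.1*k + 1.77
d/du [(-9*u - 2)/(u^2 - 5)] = (9*u^2 + 4*u + 45)/(u^4 - 10*u^2 + 25)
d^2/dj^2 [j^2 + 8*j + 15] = 2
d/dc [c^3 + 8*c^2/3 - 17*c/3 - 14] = 3*c^2 + 16*c/3 - 17/3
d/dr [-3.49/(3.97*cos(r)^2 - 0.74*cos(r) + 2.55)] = (2.5826 - 27.7106*cos(r))*sin(r)/(3.97*cos(r)^2 - 0.74*cos(r) + 2.55)^2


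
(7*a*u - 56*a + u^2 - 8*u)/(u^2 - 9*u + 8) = (7*a + u)/(u - 1)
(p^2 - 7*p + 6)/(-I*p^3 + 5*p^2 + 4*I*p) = (p^2 - 7*p + 6)/(p*(-I*p^2 + 5*p + 4*I))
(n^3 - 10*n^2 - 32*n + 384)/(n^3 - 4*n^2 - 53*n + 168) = (n^2 - 2*n - 48)/(n^2 + 4*n - 21)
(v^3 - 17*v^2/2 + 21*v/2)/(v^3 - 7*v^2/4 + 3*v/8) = 4*(v - 7)/(4*v - 1)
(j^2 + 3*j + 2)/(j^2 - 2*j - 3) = (j + 2)/(j - 3)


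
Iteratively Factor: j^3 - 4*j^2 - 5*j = (j - 5)*(j^2 + j) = (j - 5)*(j + 1)*(j)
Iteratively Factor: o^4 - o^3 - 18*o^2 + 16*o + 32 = (o - 4)*(o^3 + 3*o^2 - 6*o - 8) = (o - 4)*(o + 4)*(o^2 - o - 2) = (o - 4)*(o - 2)*(o + 4)*(o + 1)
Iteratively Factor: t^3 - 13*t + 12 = (t + 4)*(t^2 - 4*t + 3) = (t - 1)*(t + 4)*(t - 3)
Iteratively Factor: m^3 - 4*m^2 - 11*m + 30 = (m - 5)*(m^2 + m - 6) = (m - 5)*(m - 2)*(m + 3)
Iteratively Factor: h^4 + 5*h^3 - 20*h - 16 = (h - 2)*(h^3 + 7*h^2 + 14*h + 8) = (h - 2)*(h + 2)*(h^2 + 5*h + 4) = (h - 2)*(h + 2)*(h + 4)*(h + 1)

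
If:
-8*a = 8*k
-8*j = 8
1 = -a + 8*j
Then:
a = -9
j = -1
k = 9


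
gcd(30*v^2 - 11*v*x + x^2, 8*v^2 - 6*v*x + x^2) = 1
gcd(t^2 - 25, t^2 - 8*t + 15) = t - 5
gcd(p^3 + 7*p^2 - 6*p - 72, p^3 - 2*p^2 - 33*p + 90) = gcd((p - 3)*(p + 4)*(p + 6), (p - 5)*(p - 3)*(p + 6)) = p^2 + 3*p - 18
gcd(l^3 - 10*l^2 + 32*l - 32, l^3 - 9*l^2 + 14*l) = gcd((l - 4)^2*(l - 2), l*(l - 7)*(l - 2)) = l - 2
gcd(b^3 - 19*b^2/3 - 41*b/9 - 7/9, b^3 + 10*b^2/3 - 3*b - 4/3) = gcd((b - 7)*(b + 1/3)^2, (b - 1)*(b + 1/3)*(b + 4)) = b + 1/3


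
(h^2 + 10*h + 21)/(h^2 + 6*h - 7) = (h + 3)/(h - 1)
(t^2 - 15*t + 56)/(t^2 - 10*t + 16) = (t - 7)/(t - 2)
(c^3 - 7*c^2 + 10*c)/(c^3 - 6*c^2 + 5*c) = (c - 2)/(c - 1)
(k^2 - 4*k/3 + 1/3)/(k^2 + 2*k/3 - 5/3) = (3*k - 1)/(3*k + 5)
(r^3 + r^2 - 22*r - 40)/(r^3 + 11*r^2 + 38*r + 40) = (r - 5)/(r + 5)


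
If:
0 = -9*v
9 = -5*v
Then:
No Solution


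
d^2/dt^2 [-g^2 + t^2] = 2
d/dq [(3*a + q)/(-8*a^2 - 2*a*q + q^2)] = (-8*a^2 - 2*a*q + q^2 + 2*(a - q)*(3*a + q))/(8*a^2 + 2*a*q - q^2)^2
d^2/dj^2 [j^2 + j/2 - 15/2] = 2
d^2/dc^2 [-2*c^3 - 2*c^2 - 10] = -12*c - 4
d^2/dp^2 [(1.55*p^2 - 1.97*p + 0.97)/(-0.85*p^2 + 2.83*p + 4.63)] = (-4.61040000000001*p^3 - 40.8051*p^2 + 60.51762*p - 141.251952)/(0.614125*p^6 - 6.134025*p^5 + 10.38717*p^4 + 44.159603*p^3 - 56.579526*p^2 - 181.999281*p - 99.252847)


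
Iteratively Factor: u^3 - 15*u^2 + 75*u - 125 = (u - 5)*(u^2 - 10*u + 25) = (u - 5)^2*(u - 5)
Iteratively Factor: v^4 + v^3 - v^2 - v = (v + 1)*(v^3 - v) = v*(v + 1)*(v^2 - 1) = v*(v + 1)^2*(v - 1)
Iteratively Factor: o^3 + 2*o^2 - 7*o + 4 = (o + 4)*(o^2 - 2*o + 1) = (o - 1)*(o + 4)*(o - 1)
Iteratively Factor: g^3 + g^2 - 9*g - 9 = (g - 3)*(g^2 + 4*g + 3) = (g - 3)*(g + 3)*(g + 1)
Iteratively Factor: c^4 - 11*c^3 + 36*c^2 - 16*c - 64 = (c - 4)*(c^3 - 7*c^2 + 8*c + 16) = (c - 4)*(c + 1)*(c^2 - 8*c + 16) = (c - 4)^2*(c + 1)*(c - 4)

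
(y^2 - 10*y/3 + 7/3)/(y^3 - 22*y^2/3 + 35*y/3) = (y - 1)/(y*(y - 5))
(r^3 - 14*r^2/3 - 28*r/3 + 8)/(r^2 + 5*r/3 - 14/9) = 3*(r^2 - 4*r - 12)/(3*r + 7)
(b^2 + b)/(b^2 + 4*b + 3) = b/(b + 3)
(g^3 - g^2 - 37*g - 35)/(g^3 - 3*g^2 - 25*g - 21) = (g + 5)/(g + 3)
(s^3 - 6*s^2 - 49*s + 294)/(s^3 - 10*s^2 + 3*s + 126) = (s + 7)/(s + 3)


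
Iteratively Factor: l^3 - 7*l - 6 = (l - 3)*(l^2 + 3*l + 2) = (l - 3)*(l + 1)*(l + 2)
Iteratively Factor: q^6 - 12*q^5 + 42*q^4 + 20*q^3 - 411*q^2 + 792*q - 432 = (q - 3)*(q^5 - 9*q^4 + 15*q^3 + 65*q^2 - 216*q + 144) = (q - 4)*(q - 3)*(q^4 - 5*q^3 - 5*q^2 + 45*q - 36) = (q - 4)*(q - 3)*(q + 3)*(q^3 - 8*q^2 + 19*q - 12) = (q - 4)^2*(q - 3)*(q + 3)*(q^2 - 4*q + 3) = (q - 4)^2*(q - 3)^2*(q + 3)*(q - 1)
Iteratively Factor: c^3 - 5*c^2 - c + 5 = (c - 1)*(c^2 - 4*c - 5) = (c - 5)*(c - 1)*(c + 1)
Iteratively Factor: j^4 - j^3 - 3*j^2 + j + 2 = (j + 1)*(j^3 - 2*j^2 - j + 2) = (j - 1)*(j + 1)*(j^2 - j - 2) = (j - 2)*(j - 1)*(j + 1)*(j + 1)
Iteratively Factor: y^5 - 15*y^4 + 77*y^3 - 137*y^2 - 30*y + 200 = (y - 5)*(y^4 - 10*y^3 + 27*y^2 - 2*y - 40) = (y - 5)^2*(y^3 - 5*y^2 + 2*y + 8) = (y - 5)^2*(y - 2)*(y^2 - 3*y - 4) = (y - 5)^2*(y - 2)*(y + 1)*(y - 4)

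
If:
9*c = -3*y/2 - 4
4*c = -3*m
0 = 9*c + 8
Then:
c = -8/9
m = 32/27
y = 8/3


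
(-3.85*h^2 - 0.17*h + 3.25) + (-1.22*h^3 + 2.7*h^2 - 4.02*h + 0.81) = -1.22*h^3 - 1.15*h^2 - 4.19*h + 4.06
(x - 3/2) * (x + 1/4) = x^2 - 5*x/4 - 3/8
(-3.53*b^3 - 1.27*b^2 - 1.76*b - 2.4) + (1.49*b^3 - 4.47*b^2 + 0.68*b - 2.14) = -2.04*b^3 - 5.74*b^2 - 1.08*b - 4.54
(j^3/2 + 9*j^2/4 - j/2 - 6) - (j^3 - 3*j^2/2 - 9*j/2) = -j^3/2 + 15*j^2/4 + 4*j - 6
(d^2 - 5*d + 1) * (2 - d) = -d^3 + 7*d^2 - 11*d + 2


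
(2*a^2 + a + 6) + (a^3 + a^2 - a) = a^3 + 3*a^2 + 6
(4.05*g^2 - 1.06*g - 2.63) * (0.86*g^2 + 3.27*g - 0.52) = 3.483*g^4 + 12.3319*g^3 - 7.834*g^2 - 8.0489*g + 1.3676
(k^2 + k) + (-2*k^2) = -k^2 + k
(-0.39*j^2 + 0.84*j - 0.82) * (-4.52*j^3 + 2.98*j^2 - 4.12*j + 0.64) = 1.7628*j^5 - 4.959*j^4 + 7.8164*j^3 - 6.154*j^2 + 3.916*j - 0.5248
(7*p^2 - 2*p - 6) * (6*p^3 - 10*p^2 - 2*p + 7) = 42*p^5 - 82*p^4 - 30*p^3 + 113*p^2 - 2*p - 42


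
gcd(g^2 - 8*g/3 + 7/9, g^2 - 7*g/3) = g - 7/3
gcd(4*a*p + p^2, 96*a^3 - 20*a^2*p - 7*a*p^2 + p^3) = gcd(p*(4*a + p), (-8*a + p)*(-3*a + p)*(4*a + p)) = 4*a + p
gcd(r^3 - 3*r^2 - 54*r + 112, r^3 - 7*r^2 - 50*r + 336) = r^2 - r - 56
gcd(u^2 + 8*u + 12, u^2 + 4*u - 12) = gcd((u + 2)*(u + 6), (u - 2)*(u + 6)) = u + 6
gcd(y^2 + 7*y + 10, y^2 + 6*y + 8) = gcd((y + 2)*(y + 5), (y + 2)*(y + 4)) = y + 2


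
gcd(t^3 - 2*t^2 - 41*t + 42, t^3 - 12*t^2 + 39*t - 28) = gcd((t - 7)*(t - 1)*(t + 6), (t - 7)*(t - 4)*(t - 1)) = t^2 - 8*t + 7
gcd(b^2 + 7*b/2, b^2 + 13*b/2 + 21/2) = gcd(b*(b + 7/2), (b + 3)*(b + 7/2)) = b + 7/2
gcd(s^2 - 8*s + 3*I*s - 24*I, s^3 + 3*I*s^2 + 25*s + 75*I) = s + 3*I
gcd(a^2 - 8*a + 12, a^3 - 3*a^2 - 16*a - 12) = a - 6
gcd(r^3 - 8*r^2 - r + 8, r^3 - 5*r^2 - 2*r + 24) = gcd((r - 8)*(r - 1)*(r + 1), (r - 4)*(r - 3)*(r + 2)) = 1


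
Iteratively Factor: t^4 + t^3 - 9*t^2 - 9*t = (t - 3)*(t^3 + 4*t^2 + 3*t) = t*(t - 3)*(t^2 + 4*t + 3) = t*(t - 3)*(t + 1)*(t + 3)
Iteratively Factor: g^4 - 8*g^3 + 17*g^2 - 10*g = (g - 5)*(g^3 - 3*g^2 + 2*g) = g*(g - 5)*(g^2 - 3*g + 2) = g*(g - 5)*(g - 1)*(g - 2)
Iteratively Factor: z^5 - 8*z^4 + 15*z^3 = (z)*(z^4 - 8*z^3 + 15*z^2) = z*(z - 5)*(z^3 - 3*z^2) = z*(z - 5)*(z - 3)*(z^2) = z^2*(z - 5)*(z - 3)*(z)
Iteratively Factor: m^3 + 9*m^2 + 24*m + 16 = (m + 4)*(m^2 + 5*m + 4) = (m + 4)^2*(m + 1)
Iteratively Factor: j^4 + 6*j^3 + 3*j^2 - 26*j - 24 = (j - 2)*(j^3 + 8*j^2 + 19*j + 12) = (j - 2)*(j + 4)*(j^2 + 4*j + 3) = (j - 2)*(j + 3)*(j + 4)*(j + 1)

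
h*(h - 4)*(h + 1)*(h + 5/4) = h^4 - 7*h^3/4 - 31*h^2/4 - 5*h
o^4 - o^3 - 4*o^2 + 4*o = o*(o - 2)*(o - 1)*(o + 2)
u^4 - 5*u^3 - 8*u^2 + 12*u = u*(u - 6)*(u - 1)*(u + 2)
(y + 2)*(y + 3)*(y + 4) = y^3 + 9*y^2 + 26*y + 24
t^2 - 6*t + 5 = (t - 5)*(t - 1)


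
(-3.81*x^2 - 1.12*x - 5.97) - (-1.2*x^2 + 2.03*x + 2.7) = -2.61*x^2 - 3.15*x - 8.67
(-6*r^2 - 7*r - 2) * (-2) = 12*r^2 + 14*r + 4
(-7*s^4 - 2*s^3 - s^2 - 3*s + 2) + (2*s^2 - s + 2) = -7*s^4 - 2*s^3 + s^2 - 4*s + 4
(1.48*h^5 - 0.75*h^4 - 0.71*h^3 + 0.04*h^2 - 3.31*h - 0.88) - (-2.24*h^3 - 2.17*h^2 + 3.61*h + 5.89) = 1.48*h^5 - 0.75*h^4 + 1.53*h^3 + 2.21*h^2 - 6.92*h - 6.77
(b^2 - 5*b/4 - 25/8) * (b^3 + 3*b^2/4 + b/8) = b^5 - b^4/2 - 63*b^3/16 - 5*b^2/2 - 25*b/64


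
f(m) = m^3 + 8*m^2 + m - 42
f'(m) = 3*m^2 + 16*m + 1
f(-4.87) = 27.36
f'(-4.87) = -5.77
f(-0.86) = -37.58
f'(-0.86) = -10.54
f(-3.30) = 5.88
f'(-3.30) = -19.13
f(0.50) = -39.38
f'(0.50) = 9.75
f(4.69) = 241.82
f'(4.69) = 142.03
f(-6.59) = 12.64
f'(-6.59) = 25.84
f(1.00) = -32.00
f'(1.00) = 20.00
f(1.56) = -17.17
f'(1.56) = 33.26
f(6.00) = 468.00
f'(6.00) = 205.00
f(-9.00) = -132.00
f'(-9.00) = 100.00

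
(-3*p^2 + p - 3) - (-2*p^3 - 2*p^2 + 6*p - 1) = 2*p^3 - p^2 - 5*p - 2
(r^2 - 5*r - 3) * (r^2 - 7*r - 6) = r^4 - 12*r^3 + 26*r^2 + 51*r + 18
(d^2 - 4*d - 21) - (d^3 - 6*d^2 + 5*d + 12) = -d^3 + 7*d^2 - 9*d - 33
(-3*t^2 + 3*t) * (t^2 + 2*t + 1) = -3*t^4 - 3*t^3 + 3*t^2 + 3*t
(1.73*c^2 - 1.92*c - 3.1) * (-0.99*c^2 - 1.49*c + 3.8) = -1.7127*c^4 - 0.6769*c^3 + 12.5038*c^2 - 2.677*c - 11.78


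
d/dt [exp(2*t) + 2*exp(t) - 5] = 2*(exp(t) + 1)*exp(t)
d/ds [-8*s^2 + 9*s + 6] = 9 - 16*s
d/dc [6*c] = 6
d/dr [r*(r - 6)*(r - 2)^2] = 4*r^3 - 30*r^2 + 56*r - 24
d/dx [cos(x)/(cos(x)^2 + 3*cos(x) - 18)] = (cos(x)^2 + 18)*sin(x)/((cos(x) - 3)^2*(cos(x) + 6)^2)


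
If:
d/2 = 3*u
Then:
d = 6*u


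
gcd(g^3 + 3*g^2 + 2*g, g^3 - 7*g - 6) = g^2 + 3*g + 2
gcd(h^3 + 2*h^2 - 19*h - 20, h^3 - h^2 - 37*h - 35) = h^2 + 6*h + 5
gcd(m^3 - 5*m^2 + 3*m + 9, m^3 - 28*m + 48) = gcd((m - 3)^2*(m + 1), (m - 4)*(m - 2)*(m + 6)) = 1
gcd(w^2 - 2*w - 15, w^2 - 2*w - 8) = 1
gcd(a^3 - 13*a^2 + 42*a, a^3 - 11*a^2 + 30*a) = a^2 - 6*a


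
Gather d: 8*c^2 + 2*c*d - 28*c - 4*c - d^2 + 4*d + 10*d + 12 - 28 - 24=8*c^2 - 32*c - d^2 + d*(2*c + 14) - 40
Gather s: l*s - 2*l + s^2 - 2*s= -2*l + s^2 + s*(l - 2)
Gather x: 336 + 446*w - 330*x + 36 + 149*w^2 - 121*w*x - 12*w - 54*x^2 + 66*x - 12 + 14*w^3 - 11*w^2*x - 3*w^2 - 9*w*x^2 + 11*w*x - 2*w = 14*w^3 + 146*w^2 + 432*w + x^2*(-9*w - 54) + x*(-11*w^2 - 110*w - 264) + 360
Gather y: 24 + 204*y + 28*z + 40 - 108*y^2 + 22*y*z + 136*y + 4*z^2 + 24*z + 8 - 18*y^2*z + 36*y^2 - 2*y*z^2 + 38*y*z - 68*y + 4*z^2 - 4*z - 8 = y^2*(-18*z - 72) + y*(-2*z^2 + 60*z + 272) + 8*z^2 + 48*z + 64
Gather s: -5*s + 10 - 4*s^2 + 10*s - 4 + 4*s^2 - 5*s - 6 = 0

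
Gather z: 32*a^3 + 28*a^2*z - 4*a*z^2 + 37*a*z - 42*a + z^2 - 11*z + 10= 32*a^3 - 42*a + z^2*(1 - 4*a) + z*(28*a^2 + 37*a - 11) + 10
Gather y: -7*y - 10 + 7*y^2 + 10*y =7*y^2 + 3*y - 10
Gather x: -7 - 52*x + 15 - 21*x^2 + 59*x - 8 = -21*x^2 + 7*x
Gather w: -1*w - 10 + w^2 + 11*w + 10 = w^2 + 10*w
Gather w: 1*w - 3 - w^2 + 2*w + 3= -w^2 + 3*w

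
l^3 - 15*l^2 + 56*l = l*(l - 8)*(l - 7)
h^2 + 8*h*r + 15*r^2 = (h + 3*r)*(h + 5*r)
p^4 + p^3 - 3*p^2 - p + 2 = (p - 1)^2*(p + 1)*(p + 2)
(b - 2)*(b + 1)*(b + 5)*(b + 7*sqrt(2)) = b^4 + 4*b^3 + 7*sqrt(2)*b^3 - 7*b^2 + 28*sqrt(2)*b^2 - 49*sqrt(2)*b - 10*b - 70*sqrt(2)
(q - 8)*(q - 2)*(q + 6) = q^3 - 4*q^2 - 44*q + 96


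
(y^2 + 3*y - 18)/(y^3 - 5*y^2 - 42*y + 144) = 1/(y - 8)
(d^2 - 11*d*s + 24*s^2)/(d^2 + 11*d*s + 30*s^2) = (d^2 - 11*d*s + 24*s^2)/(d^2 + 11*d*s + 30*s^2)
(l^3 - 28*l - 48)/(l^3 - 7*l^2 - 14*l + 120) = (l + 2)/(l - 5)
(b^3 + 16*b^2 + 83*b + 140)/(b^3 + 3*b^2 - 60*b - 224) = (b + 5)/(b - 8)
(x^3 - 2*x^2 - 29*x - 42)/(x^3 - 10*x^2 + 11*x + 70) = (x + 3)/(x - 5)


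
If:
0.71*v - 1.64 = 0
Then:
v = 2.31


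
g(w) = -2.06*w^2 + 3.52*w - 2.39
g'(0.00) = 3.52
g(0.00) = -2.39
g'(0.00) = 3.52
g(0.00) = -2.39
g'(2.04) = -4.88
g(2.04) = -3.78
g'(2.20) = -5.54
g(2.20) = -4.62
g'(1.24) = -1.59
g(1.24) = -1.19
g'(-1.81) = 10.98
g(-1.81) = -15.51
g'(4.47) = -14.90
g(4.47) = -27.82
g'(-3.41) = 17.57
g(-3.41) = -38.35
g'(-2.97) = 15.76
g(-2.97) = -31.02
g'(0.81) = 0.18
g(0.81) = -0.89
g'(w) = 3.52 - 4.12*w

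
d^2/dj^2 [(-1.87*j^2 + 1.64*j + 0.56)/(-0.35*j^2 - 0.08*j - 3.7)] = (-0.50652*j^3 - 14.9415*j^2 + 12.64872*j + 53.614712)/(0.042875*j^6 + 0.0294*j^5 + 1.36647*j^4 + 0.622112*j^3 + 14.44554*j^2 + 3.2856*j + 50.653)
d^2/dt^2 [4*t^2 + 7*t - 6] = 8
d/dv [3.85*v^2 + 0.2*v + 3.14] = 7.7*v + 0.2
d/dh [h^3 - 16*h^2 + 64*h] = 3*h^2 - 32*h + 64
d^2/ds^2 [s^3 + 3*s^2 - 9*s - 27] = 6*s + 6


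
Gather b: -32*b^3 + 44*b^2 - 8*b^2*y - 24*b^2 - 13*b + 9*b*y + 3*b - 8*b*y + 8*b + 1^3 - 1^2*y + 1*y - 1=-32*b^3 + b^2*(20 - 8*y) + b*(y - 2)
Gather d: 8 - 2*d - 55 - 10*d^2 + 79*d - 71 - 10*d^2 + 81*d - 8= -20*d^2 + 158*d - 126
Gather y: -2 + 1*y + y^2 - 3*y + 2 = y^2 - 2*y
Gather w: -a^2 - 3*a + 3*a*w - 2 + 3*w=-a^2 - 3*a + w*(3*a + 3) - 2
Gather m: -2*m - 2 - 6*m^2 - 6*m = -6*m^2 - 8*m - 2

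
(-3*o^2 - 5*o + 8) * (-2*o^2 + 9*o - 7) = 6*o^4 - 17*o^3 - 40*o^2 + 107*o - 56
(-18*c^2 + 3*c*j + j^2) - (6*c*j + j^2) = -18*c^2 - 3*c*j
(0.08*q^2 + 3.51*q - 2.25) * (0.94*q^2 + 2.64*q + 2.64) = 0.0752*q^4 + 3.5106*q^3 + 7.3626*q^2 + 3.3264*q - 5.94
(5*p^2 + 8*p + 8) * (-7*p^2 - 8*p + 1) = -35*p^4 - 96*p^3 - 115*p^2 - 56*p + 8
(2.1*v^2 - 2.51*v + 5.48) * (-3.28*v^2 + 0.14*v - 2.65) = -6.888*v^4 + 8.5268*v^3 - 23.8908*v^2 + 7.4187*v - 14.522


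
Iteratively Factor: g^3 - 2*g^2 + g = (g - 1)*(g^2 - g) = g*(g - 1)*(g - 1)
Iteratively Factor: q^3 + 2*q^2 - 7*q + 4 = (q - 1)*(q^2 + 3*q - 4) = (q - 1)^2*(q + 4)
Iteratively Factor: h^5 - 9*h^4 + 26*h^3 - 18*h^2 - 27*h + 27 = (h - 3)*(h^4 - 6*h^3 + 8*h^2 + 6*h - 9) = (h - 3)^2*(h^3 - 3*h^2 - h + 3) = (h - 3)^3*(h^2 - 1) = (h - 3)^3*(h - 1)*(h + 1)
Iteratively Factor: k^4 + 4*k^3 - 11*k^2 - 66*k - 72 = (k + 3)*(k^3 + k^2 - 14*k - 24) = (k + 3)^2*(k^2 - 2*k - 8) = (k - 4)*(k + 3)^2*(k + 2)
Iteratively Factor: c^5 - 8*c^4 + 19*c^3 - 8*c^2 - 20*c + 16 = (c - 4)*(c^4 - 4*c^3 + 3*c^2 + 4*c - 4) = (c - 4)*(c + 1)*(c^3 - 5*c^2 + 8*c - 4) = (c - 4)*(c - 2)*(c + 1)*(c^2 - 3*c + 2) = (c - 4)*(c - 2)*(c - 1)*(c + 1)*(c - 2)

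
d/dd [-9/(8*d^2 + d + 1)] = 9*(16*d + 1)/(8*d^2 + d + 1)^2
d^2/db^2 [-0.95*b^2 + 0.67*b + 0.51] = -1.90000000000000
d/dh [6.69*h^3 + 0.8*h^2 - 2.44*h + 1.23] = 20.07*h^2 + 1.6*h - 2.44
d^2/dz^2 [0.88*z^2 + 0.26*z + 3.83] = 1.76000000000000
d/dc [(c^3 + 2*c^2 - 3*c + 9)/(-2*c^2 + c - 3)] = c*(-2*c^3 + 2*c^2 - 13*c + 24)/(4*c^4 - 4*c^3 + 13*c^2 - 6*c + 9)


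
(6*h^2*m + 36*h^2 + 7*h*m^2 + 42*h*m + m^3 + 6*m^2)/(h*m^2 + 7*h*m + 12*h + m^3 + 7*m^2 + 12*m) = (6*h*m + 36*h + m^2 + 6*m)/(m^2 + 7*m + 12)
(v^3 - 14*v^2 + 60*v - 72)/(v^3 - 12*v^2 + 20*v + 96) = (v^2 - 8*v + 12)/(v^2 - 6*v - 16)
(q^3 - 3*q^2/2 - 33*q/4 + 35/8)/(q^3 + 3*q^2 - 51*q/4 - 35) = (q - 1/2)/(q + 4)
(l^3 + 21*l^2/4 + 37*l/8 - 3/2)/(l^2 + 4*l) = l + 5/4 - 3/(8*l)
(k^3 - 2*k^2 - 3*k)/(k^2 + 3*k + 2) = k*(k - 3)/(k + 2)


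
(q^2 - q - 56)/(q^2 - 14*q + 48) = (q + 7)/(q - 6)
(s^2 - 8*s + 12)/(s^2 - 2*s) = (s - 6)/s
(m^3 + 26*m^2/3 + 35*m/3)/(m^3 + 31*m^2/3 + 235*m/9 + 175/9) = 3*m/(3*m + 5)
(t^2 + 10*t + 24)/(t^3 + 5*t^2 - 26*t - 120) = 1/(t - 5)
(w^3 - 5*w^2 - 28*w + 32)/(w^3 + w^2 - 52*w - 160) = (w - 1)/(w + 5)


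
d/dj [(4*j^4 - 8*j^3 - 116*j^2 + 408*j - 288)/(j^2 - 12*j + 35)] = 8*(j^5 - 19*j^4 + 94*j^3 + 18*j^2 - 943*j + 1353)/(j^4 - 24*j^3 + 214*j^2 - 840*j + 1225)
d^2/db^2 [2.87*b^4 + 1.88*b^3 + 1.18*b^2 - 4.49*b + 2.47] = 34.44*b^2 + 11.28*b + 2.36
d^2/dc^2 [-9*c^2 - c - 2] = -18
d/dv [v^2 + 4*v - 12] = 2*v + 4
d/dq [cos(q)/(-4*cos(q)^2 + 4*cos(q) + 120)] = (sin(q)^2 - 31)*sin(q)/(4*(sin(q)^2 + cos(q) + 29)^2)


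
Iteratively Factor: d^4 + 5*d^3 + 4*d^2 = (d + 4)*(d^3 + d^2) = (d + 1)*(d + 4)*(d^2) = d*(d + 1)*(d + 4)*(d)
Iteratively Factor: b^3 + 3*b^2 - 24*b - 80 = (b - 5)*(b^2 + 8*b + 16) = (b - 5)*(b + 4)*(b + 4)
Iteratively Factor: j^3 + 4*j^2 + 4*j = (j + 2)*(j^2 + 2*j) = (j + 2)^2*(j)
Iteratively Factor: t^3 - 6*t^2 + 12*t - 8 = (t - 2)*(t^2 - 4*t + 4) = (t - 2)^2*(t - 2)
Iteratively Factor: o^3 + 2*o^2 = (o + 2)*(o^2) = o*(o + 2)*(o)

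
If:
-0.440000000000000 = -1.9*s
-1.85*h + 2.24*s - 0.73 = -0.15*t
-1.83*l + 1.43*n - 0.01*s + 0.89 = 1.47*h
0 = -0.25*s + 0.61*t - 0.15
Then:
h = -0.09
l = 0.781420765027322*n + 0.554607531051894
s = 0.23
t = 0.34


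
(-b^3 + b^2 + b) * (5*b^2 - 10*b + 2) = -5*b^5 + 15*b^4 - 7*b^3 - 8*b^2 + 2*b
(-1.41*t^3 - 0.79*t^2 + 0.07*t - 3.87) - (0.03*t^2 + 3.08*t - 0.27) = -1.41*t^3 - 0.82*t^2 - 3.01*t - 3.6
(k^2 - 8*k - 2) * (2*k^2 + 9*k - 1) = 2*k^4 - 7*k^3 - 77*k^2 - 10*k + 2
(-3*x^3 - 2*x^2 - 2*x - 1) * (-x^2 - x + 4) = 3*x^5 + 5*x^4 - 8*x^3 - 5*x^2 - 7*x - 4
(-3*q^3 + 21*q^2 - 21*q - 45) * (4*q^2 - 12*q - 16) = -12*q^5 + 120*q^4 - 288*q^3 - 264*q^2 + 876*q + 720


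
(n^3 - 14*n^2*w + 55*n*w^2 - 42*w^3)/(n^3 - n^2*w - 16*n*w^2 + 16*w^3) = (-n^2 + 13*n*w - 42*w^2)/(-n^2 + 16*w^2)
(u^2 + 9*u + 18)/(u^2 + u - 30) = (u + 3)/(u - 5)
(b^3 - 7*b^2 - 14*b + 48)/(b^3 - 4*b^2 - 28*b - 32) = (b^2 + b - 6)/(b^2 + 4*b + 4)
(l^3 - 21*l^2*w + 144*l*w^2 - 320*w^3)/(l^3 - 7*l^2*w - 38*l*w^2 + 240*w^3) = (l - 8*w)/(l + 6*w)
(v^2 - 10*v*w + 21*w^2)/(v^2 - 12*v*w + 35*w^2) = (v - 3*w)/(v - 5*w)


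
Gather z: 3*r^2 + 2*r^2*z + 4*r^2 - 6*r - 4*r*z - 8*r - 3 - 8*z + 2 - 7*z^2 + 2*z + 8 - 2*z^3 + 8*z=7*r^2 - 14*r - 2*z^3 - 7*z^2 + z*(2*r^2 - 4*r + 2) + 7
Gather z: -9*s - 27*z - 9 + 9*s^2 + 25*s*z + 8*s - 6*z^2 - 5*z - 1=9*s^2 - s - 6*z^2 + z*(25*s - 32) - 10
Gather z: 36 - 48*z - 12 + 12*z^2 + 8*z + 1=12*z^2 - 40*z + 25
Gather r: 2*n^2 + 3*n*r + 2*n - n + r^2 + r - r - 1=2*n^2 + 3*n*r + n + r^2 - 1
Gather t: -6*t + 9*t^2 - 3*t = 9*t^2 - 9*t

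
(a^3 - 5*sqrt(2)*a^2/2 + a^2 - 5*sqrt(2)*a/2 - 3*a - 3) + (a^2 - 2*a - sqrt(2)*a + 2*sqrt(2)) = a^3 - 5*sqrt(2)*a^2/2 + 2*a^2 - 5*a - 7*sqrt(2)*a/2 - 3 + 2*sqrt(2)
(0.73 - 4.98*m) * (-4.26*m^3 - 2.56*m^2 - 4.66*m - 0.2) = 21.2148*m^4 + 9.639*m^3 + 21.338*m^2 - 2.4058*m - 0.146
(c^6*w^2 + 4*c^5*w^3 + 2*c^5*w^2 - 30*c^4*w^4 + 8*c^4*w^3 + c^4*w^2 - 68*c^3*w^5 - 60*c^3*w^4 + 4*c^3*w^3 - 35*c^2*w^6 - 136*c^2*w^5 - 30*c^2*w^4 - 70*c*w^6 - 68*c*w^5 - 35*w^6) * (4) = 4*c^6*w^2 + 16*c^5*w^3 + 8*c^5*w^2 - 120*c^4*w^4 + 32*c^4*w^3 + 4*c^4*w^2 - 272*c^3*w^5 - 240*c^3*w^4 + 16*c^3*w^3 - 140*c^2*w^6 - 544*c^2*w^5 - 120*c^2*w^4 - 280*c*w^6 - 272*c*w^5 - 140*w^6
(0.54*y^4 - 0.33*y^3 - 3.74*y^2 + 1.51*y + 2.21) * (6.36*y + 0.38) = 3.4344*y^5 - 1.8936*y^4 - 23.9118*y^3 + 8.1824*y^2 + 14.6294*y + 0.8398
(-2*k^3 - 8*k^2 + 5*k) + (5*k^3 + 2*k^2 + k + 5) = 3*k^3 - 6*k^2 + 6*k + 5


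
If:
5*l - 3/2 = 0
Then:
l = 3/10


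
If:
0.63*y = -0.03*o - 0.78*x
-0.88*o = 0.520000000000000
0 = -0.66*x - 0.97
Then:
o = -0.59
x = -1.47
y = 1.85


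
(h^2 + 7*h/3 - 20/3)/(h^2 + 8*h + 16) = (h - 5/3)/(h + 4)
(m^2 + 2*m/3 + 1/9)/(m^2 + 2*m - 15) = (9*m^2 + 6*m + 1)/(9*(m^2 + 2*m - 15))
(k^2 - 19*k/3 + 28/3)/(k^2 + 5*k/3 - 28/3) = (k - 4)/(k + 4)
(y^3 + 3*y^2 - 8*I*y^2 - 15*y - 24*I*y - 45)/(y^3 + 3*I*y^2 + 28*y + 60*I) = (y^2 + 3*y*(1 - I) - 9*I)/(y^2 + 8*I*y - 12)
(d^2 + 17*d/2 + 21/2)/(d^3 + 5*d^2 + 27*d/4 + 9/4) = 2*(d + 7)/(2*d^2 + 7*d + 3)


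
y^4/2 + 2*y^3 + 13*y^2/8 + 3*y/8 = y*(y/2 + 1/4)*(y + 1/2)*(y + 3)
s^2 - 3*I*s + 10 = (s - 5*I)*(s + 2*I)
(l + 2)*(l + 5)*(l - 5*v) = l^3 - 5*l^2*v + 7*l^2 - 35*l*v + 10*l - 50*v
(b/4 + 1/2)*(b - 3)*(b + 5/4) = b^3/4 + b^2/16 - 29*b/16 - 15/8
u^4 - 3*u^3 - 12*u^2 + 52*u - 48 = (u - 3)*(u - 2)^2*(u + 4)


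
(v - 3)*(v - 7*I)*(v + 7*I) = v^3 - 3*v^2 + 49*v - 147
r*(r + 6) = r^2 + 6*r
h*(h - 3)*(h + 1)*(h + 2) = h^4 - 7*h^2 - 6*h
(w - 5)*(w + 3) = w^2 - 2*w - 15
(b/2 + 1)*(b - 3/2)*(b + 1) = b^3/2 + 3*b^2/4 - 5*b/4 - 3/2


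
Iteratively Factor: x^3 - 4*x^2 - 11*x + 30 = (x - 5)*(x^2 + x - 6) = (x - 5)*(x - 2)*(x + 3)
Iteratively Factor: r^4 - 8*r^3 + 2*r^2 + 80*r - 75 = (r - 5)*(r^3 - 3*r^2 - 13*r + 15) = (r - 5)*(r - 1)*(r^2 - 2*r - 15) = (r - 5)^2*(r - 1)*(r + 3)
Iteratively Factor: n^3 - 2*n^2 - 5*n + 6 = (n - 1)*(n^2 - n - 6) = (n - 1)*(n + 2)*(n - 3)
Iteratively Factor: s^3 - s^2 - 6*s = (s + 2)*(s^2 - 3*s) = s*(s + 2)*(s - 3)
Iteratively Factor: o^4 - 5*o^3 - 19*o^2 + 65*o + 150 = (o + 3)*(o^3 - 8*o^2 + 5*o + 50) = (o - 5)*(o + 3)*(o^2 - 3*o - 10) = (o - 5)*(o + 2)*(o + 3)*(o - 5)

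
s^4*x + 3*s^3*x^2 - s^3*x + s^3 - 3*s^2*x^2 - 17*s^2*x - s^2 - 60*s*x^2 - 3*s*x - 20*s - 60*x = (s - 5)*(s + 4)*(s + 3*x)*(s*x + 1)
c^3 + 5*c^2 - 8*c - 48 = (c - 3)*(c + 4)^2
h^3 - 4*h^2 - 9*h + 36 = (h - 4)*(h - 3)*(h + 3)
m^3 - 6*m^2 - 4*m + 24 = (m - 6)*(m - 2)*(m + 2)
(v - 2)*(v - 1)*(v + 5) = v^3 + 2*v^2 - 13*v + 10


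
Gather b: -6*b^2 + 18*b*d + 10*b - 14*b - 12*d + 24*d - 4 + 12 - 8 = -6*b^2 + b*(18*d - 4) + 12*d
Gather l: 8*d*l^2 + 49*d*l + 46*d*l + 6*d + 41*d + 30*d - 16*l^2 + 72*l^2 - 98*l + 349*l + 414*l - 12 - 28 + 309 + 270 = 77*d + l^2*(8*d + 56) + l*(95*d + 665) + 539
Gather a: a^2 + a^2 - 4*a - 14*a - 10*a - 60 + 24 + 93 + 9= 2*a^2 - 28*a + 66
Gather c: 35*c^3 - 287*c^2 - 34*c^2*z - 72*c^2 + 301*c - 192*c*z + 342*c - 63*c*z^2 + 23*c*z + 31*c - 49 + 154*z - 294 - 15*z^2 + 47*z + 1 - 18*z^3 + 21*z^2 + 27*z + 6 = 35*c^3 + c^2*(-34*z - 359) + c*(-63*z^2 - 169*z + 674) - 18*z^3 + 6*z^2 + 228*z - 336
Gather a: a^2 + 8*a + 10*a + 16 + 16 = a^2 + 18*a + 32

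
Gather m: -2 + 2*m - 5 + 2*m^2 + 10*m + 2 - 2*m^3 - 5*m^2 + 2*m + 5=-2*m^3 - 3*m^2 + 14*m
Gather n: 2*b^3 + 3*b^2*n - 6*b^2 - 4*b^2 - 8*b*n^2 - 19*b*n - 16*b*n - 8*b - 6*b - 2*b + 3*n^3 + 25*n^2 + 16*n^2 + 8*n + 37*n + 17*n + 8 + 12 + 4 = 2*b^3 - 10*b^2 - 16*b + 3*n^3 + n^2*(41 - 8*b) + n*(3*b^2 - 35*b + 62) + 24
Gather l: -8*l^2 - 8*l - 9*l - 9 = -8*l^2 - 17*l - 9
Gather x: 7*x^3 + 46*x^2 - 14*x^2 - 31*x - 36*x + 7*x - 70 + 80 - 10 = 7*x^3 + 32*x^2 - 60*x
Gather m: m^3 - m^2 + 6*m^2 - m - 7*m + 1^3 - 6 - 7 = m^3 + 5*m^2 - 8*m - 12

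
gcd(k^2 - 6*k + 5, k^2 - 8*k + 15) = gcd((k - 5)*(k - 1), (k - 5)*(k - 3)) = k - 5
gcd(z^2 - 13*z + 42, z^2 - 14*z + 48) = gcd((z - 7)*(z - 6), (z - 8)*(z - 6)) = z - 6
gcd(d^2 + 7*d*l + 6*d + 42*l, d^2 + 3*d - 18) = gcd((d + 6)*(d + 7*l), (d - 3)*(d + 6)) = d + 6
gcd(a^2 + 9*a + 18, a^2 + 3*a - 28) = 1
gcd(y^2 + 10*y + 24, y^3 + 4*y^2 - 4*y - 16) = y + 4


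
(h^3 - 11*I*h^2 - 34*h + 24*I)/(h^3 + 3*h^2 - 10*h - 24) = (h^3 - 11*I*h^2 - 34*h + 24*I)/(h^3 + 3*h^2 - 10*h - 24)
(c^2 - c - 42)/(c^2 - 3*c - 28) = (c + 6)/(c + 4)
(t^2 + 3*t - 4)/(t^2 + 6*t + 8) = (t - 1)/(t + 2)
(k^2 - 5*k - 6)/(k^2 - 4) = (k^2 - 5*k - 6)/(k^2 - 4)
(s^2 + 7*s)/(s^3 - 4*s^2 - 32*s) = (s + 7)/(s^2 - 4*s - 32)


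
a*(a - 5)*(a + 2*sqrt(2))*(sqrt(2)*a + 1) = sqrt(2)*a^4 - 5*sqrt(2)*a^3 + 5*a^3 - 25*a^2 + 2*sqrt(2)*a^2 - 10*sqrt(2)*a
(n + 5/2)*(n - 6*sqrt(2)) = n^2 - 6*sqrt(2)*n + 5*n/2 - 15*sqrt(2)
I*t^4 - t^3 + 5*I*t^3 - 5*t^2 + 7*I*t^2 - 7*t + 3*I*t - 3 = (t + 1)*(t + 3)*(t + I)*(I*t + I)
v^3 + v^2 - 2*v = v*(v - 1)*(v + 2)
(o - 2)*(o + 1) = o^2 - o - 2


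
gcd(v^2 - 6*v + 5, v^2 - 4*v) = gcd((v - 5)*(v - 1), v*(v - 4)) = 1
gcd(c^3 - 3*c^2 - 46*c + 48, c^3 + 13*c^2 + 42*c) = c + 6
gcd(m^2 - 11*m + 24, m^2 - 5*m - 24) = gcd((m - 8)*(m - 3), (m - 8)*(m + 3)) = m - 8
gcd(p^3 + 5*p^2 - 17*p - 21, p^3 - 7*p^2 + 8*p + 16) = p + 1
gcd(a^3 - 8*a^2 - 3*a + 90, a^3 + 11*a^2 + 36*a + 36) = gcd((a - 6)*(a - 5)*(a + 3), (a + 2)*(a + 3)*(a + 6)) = a + 3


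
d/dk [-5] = 0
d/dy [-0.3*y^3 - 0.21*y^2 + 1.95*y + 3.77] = -0.9*y^2 - 0.42*y + 1.95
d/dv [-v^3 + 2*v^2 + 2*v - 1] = -3*v^2 + 4*v + 2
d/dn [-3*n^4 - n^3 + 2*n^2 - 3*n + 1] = -12*n^3 - 3*n^2 + 4*n - 3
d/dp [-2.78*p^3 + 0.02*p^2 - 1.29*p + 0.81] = -8.34*p^2 + 0.04*p - 1.29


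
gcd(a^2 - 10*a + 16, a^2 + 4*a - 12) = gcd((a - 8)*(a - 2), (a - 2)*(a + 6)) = a - 2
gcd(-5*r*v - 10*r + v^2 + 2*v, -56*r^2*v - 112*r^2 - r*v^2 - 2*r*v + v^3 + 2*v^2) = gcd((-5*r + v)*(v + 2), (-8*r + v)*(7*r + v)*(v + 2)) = v + 2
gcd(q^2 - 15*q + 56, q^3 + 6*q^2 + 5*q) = 1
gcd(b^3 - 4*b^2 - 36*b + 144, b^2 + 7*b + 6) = b + 6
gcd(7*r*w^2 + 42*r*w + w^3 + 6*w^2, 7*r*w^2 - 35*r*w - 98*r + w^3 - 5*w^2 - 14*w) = 7*r + w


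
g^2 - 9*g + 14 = (g - 7)*(g - 2)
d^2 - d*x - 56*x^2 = (d - 8*x)*(d + 7*x)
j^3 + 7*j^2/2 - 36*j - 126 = (j - 6)*(j + 7/2)*(j + 6)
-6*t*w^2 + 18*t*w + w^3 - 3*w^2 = w*(-6*t + w)*(w - 3)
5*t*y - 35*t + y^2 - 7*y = (5*t + y)*(y - 7)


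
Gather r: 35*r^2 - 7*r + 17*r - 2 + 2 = 35*r^2 + 10*r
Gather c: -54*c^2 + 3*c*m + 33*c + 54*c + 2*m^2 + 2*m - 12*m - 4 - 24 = -54*c^2 + c*(3*m + 87) + 2*m^2 - 10*m - 28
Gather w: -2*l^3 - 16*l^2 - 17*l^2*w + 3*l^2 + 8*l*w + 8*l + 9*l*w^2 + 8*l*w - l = -2*l^3 - 13*l^2 + 9*l*w^2 + 7*l + w*(-17*l^2 + 16*l)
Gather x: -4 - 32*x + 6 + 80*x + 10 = 48*x + 12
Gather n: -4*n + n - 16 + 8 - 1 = -3*n - 9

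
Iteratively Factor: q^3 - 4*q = (q + 2)*(q^2 - 2*q) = (q - 2)*(q + 2)*(q)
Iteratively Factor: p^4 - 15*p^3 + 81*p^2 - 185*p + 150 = (p - 5)*(p^3 - 10*p^2 + 31*p - 30) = (p - 5)*(p - 3)*(p^2 - 7*p + 10) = (p - 5)*(p - 3)*(p - 2)*(p - 5)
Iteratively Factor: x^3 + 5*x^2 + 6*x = (x + 3)*(x^2 + 2*x) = (x + 2)*(x + 3)*(x)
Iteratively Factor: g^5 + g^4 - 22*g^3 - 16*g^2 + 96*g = (g + 4)*(g^4 - 3*g^3 - 10*g^2 + 24*g) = (g - 4)*(g + 4)*(g^3 + g^2 - 6*g) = g*(g - 4)*(g + 4)*(g^2 + g - 6) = g*(g - 4)*(g + 3)*(g + 4)*(g - 2)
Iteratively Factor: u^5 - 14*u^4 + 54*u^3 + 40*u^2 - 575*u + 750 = (u - 5)*(u^4 - 9*u^3 + 9*u^2 + 85*u - 150) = (u - 5)^2*(u^3 - 4*u^2 - 11*u + 30) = (u - 5)^2*(u + 3)*(u^2 - 7*u + 10) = (u - 5)^2*(u - 2)*(u + 3)*(u - 5)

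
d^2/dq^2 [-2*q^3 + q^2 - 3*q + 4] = 2 - 12*q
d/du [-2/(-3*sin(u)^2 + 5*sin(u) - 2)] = 2*(5 - 6*sin(u))*cos(u)/(3*sin(u)^2 - 5*sin(u) + 2)^2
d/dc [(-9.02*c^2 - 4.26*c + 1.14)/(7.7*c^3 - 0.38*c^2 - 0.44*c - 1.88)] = (69.454*c^4 + 65.604*c^3 - 23.984*c^2 + 34.7816*c + 8.5104)/(59.29*c^6 - 5.852*c^5 - 6.6316*c^4 - 28.6176*c^3 + 1.6224*c^2 + 1.6544*c + 3.5344)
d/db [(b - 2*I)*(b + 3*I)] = 2*b + I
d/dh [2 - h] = -1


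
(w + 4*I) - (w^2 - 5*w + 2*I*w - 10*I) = -w^2 + 6*w - 2*I*w + 14*I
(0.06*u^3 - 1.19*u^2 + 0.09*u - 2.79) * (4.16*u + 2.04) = 0.2496*u^4 - 4.828*u^3 - 2.0532*u^2 - 11.4228*u - 5.6916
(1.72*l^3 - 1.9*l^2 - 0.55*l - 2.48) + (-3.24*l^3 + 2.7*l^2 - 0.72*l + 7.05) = -1.52*l^3 + 0.8*l^2 - 1.27*l + 4.57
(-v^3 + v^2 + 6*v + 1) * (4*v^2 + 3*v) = -4*v^5 + v^4 + 27*v^3 + 22*v^2 + 3*v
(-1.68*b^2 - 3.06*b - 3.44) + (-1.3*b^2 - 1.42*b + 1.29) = -2.98*b^2 - 4.48*b - 2.15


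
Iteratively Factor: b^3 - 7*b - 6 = (b + 1)*(b^2 - b - 6) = (b - 3)*(b + 1)*(b + 2)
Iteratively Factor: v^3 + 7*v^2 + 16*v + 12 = (v + 2)*(v^2 + 5*v + 6) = (v + 2)*(v + 3)*(v + 2)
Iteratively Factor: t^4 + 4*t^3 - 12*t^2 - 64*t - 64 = (t + 2)*(t^3 + 2*t^2 - 16*t - 32) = (t + 2)^2*(t^2 - 16) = (t - 4)*(t + 2)^2*(t + 4)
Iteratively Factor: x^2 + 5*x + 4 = (x + 1)*(x + 4)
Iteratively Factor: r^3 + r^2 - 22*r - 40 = (r + 4)*(r^2 - 3*r - 10) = (r - 5)*(r + 4)*(r + 2)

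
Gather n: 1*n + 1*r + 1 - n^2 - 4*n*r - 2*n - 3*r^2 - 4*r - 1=-n^2 + n*(-4*r - 1) - 3*r^2 - 3*r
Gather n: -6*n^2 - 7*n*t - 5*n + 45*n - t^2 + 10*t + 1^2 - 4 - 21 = -6*n^2 + n*(40 - 7*t) - t^2 + 10*t - 24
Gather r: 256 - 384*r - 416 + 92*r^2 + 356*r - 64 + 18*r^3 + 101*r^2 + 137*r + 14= 18*r^3 + 193*r^2 + 109*r - 210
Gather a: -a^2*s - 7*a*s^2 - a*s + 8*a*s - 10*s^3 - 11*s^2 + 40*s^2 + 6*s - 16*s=-a^2*s + a*(-7*s^2 + 7*s) - 10*s^3 + 29*s^2 - 10*s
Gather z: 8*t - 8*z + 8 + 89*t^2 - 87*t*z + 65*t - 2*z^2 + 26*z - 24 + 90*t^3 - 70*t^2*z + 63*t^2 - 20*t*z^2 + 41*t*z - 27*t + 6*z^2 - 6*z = 90*t^3 + 152*t^2 + 46*t + z^2*(4 - 20*t) + z*(-70*t^2 - 46*t + 12) - 16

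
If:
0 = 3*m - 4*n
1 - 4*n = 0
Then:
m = 1/3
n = 1/4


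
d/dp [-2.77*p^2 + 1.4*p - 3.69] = 1.4 - 5.54*p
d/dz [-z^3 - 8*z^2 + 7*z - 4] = -3*z^2 - 16*z + 7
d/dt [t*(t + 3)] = 2*t + 3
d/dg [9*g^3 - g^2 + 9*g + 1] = 27*g^2 - 2*g + 9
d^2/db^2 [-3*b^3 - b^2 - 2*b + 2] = -18*b - 2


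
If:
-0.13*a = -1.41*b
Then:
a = 10.8461538461538*b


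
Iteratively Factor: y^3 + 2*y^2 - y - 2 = (y - 1)*(y^2 + 3*y + 2) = (y - 1)*(y + 1)*(y + 2)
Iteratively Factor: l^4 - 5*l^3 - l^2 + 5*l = (l - 1)*(l^3 - 4*l^2 - 5*l) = (l - 1)*(l + 1)*(l^2 - 5*l) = l*(l - 1)*(l + 1)*(l - 5)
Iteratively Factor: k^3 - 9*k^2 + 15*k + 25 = (k + 1)*(k^2 - 10*k + 25) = (k - 5)*(k + 1)*(k - 5)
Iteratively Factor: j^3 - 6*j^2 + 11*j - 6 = (j - 3)*(j^2 - 3*j + 2) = (j - 3)*(j - 2)*(j - 1)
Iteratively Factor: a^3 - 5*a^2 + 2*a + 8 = (a - 2)*(a^2 - 3*a - 4) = (a - 4)*(a - 2)*(a + 1)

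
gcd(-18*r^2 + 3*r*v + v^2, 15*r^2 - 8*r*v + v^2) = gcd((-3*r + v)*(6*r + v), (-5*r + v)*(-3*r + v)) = 3*r - v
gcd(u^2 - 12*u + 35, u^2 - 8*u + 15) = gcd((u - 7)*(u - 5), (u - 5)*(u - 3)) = u - 5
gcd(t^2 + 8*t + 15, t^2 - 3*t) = 1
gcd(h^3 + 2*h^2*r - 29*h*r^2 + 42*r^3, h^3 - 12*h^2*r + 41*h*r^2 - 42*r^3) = h^2 - 5*h*r + 6*r^2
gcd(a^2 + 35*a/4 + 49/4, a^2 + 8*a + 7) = a + 7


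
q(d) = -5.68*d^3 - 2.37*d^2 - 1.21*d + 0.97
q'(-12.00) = -2398.09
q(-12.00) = 9489.25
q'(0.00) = -1.21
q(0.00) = 0.97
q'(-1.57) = -35.77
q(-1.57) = 19.01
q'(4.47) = -362.87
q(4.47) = -559.10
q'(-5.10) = -420.25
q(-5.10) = 698.95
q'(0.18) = -2.62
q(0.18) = 0.64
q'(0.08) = -1.70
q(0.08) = 0.86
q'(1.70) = -58.51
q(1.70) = -35.84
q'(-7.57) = -941.80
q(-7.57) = 2338.29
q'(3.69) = -250.72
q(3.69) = -321.15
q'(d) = -17.04*d^2 - 4.74*d - 1.21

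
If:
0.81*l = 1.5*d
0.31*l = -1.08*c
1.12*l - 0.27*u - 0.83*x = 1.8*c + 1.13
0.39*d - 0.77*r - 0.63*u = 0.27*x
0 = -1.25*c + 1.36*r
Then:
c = -0.140491755641202*x - 0.222257957424381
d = 0.264305780290158*x + 0.41813174441903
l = 0.489455148685477*x + 0.774318045220425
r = -0.129128451876105*x - 0.204281210867998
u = 0.508520496336158 - 0.107129901178155*x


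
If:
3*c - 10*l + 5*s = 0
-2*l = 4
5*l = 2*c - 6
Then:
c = -2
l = -2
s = -14/5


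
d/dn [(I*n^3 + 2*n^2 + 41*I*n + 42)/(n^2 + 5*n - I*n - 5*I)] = (I*n^2 + 10*I*n + 5 - 42*I)/(n^2 + 10*n + 25)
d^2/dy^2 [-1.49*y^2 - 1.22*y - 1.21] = -2.98000000000000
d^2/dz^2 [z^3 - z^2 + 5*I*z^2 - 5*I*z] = 6*z - 2 + 10*I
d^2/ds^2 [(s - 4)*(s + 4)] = 2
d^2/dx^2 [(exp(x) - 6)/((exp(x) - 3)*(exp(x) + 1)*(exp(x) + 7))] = (4*exp(6*x) - 39*exp(5*x) - 237*exp(4*x) - 38*exp(3*x) + 1026*exp(2*x) - 4611*exp(x) + 2583)*exp(x)/(exp(9*x) + 15*exp(8*x) + 24*exp(7*x) - 448*exp(6*x) - 1038*exp(5*x) + 4902*exp(4*x) + 7120*exp(3*x) - 11592*exp(2*x) - 22491*exp(x) - 9261)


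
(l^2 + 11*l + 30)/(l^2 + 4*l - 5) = (l + 6)/(l - 1)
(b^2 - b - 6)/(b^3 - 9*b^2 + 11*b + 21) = (b + 2)/(b^2 - 6*b - 7)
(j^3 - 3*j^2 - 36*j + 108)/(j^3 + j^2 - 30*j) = (j^2 - 9*j + 18)/(j*(j - 5))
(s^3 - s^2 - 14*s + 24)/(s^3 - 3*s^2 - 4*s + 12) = (s + 4)/(s + 2)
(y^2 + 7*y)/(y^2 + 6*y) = (y + 7)/(y + 6)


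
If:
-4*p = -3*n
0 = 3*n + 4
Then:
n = -4/3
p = -1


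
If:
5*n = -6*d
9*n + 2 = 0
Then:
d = 5/27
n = -2/9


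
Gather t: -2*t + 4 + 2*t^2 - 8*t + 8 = 2*t^2 - 10*t + 12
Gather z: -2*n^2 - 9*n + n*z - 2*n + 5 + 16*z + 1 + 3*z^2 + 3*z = -2*n^2 - 11*n + 3*z^2 + z*(n + 19) + 6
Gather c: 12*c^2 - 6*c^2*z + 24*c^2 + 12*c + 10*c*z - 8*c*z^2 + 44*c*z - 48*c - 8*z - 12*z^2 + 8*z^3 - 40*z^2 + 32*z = c^2*(36 - 6*z) + c*(-8*z^2 + 54*z - 36) + 8*z^3 - 52*z^2 + 24*z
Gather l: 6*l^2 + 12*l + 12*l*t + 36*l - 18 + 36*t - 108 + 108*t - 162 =6*l^2 + l*(12*t + 48) + 144*t - 288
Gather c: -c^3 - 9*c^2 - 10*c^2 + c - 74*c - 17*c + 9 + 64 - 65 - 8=-c^3 - 19*c^2 - 90*c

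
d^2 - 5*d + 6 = (d - 3)*(d - 2)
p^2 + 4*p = p*(p + 4)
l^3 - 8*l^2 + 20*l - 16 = (l - 4)*(l - 2)^2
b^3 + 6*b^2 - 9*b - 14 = (b - 2)*(b + 1)*(b + 7)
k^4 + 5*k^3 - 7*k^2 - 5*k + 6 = (k - 1)^2*(k + 1)*(k + 6)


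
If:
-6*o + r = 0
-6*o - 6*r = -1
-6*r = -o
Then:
No Solution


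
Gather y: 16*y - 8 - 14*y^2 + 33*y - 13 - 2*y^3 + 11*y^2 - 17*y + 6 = -2*y^3 - 3*y^2 + 32*y - 15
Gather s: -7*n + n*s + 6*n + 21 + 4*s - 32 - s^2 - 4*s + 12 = n*s - n - s^2 + 1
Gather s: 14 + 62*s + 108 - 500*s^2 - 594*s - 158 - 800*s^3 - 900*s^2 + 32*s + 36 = -800*s^3 - 1400*s^2 - 500*s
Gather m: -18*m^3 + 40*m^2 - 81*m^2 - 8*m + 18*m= -18*m^3 - 41*m^2 + 10*m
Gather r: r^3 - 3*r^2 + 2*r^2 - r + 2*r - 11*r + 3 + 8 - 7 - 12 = r^3 - r^2 - 10*r - 8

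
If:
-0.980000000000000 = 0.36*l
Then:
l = -2.72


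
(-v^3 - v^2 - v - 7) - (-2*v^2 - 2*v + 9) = -v^3 + v^2 + v - 16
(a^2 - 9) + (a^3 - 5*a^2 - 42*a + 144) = a^3 - 4*a^2 - 42*a + 135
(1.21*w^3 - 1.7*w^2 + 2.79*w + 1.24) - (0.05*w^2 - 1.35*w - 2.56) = 1.21*w^3 - 1.75*w^2 + 4.14*w + 3.8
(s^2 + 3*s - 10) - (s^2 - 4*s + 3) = 7*s - 13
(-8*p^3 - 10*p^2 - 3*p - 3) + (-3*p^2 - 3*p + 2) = -8*p^3 - 13*p^2 - 6*p - 1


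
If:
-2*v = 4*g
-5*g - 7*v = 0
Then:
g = 0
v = 0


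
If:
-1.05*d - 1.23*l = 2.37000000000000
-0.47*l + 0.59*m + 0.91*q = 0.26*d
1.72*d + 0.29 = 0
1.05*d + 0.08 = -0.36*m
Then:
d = -0.17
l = -1.78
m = 0.27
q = -1.14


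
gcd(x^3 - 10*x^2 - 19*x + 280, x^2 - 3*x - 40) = x^2 - 3*x - 40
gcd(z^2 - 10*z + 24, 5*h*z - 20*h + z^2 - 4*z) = z - 4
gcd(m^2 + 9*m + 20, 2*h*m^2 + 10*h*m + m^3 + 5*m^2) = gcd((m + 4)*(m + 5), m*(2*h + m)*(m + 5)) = m + 5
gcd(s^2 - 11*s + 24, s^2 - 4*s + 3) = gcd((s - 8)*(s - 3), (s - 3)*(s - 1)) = s - 3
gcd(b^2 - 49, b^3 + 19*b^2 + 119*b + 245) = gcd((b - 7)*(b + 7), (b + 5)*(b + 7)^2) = b + 7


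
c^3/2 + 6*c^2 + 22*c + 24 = (c/2 + 1)*(c + 4)*(c + 6)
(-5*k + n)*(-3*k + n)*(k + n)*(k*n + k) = 15*k^4*n + 15*k^4 + 7*k^3*n^2 + 7*k^3*n - 7*k^2*n^3 - 7*k^2*n^2 + k*n^4 + k*n^3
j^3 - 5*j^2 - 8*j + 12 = (j - 6)*(j - 1)*(j + 2)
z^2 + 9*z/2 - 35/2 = (z - 5/2)*(z + 7)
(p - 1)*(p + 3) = p^2 + 2*p - 3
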